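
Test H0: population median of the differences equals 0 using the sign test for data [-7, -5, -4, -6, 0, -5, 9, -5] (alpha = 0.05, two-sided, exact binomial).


Step 1: Discard zero differences. Original n = 8; n_eff = number of nonzero differences = 7.
Nonzero differences (with sign): -7, -5, -4, -6, -5, +9, -5
Step 2: Count signs: positive = 1, negative = 6.
Step 3: Under H0: P(positive) = 0.5, so the number of positives S ~ Bin(7, 0.5).
Step 4: Two-sided exact p-value = sum of Bin(7,0.5) probabilities at or below the observed probability = 0.125000.
Step 5: alpha = 0.05. fail to reject H0.

n_eff = 7, pos = 1, neg = 6, p = 0.125000, fail to reject H0.


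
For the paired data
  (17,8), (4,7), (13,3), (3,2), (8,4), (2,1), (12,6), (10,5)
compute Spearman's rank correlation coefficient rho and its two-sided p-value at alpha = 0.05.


Step 1: Rank x and y separately (midranks; no ties here).
rank(x): 17->8, 4->3, 13->7, 3->2, 8->4, 2->1, 12->6, 10->5
rank(y): 8->8, 7->7, 3->3, 2->2, 4->4, 1->1, 6->6, 5->5
Step 2: d_i = R_x(i) - R_y(i); compute d_i^2.
  (8-8)^2=0, (3-7)^2=16, (7-3)^2=16, (2-2)^2=0, (4-4)^2=0, (1-1)^2=0, (6-6)^2=0, (5-5)^2=0
sum(d^2) = 32.
Step 3: rho = 1 - 6*32 / (8*(8^2 - 1)) = 1 - 192/504 = 0.619048.
Step 4: Under H0, t = rho * sqrt((n-2)/(1-rho^2)) = 1.9308 ~ t(6).
Step 5: Two-sided p-value from the t-distribution with 6 df = 0.101733.
Step 6: alpha = 0.05. fail to reject H0.

rho = 0.6190, p = 0.101733, fail to reject H0 at alpha = 0.05.


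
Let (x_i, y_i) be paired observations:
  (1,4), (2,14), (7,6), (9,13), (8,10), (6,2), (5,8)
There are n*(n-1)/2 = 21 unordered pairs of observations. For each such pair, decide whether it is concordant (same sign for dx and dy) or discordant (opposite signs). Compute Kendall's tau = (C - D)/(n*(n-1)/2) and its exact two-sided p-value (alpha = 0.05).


Step 1: Enumerate the 21 unordered pairs (i,j) with i<j and classify each by sign(x_j-x_i) * sign(y_j-y_i).
  (1,2):dx=+1,dy=+10->C; (1,3):dx=+6,dy=+2->C; (1,4):dx=+8,dy=+9->C; (1,5):dx=+7,dy=+6->C
  (1,6):dx=+5,dy=-2->D; (1,7):dx=+4,dy=+4->C; (2,3):dx=+5,dy=-8->D; (2,4):dx=+7,dy=-1->D
  (2,5):dx=+6,dy=-4->D; (2,6):dx=+4,dy=-12->D; (2,7):dx=+3,dy=-6->D; (3,4):dx=+2,dy=+7->C
  (3,5):dx=+1,dy=+4->C; (3,6):dx=-1,dy=-4->C; (3,7):dx=-2,dy=+2->D; (4,5):dx=-1,dy=-3->C
  (4,6):dx=-3,dy=-11->C; (4,7):dx=-4,dy=-5->C; (5,6):dx=-2,dy=-8->C; (5,7):dx=-3,dy=-2->C
  (6,7):dx=-1,dy=+6->D
Step 2: C = 13, D = 8, total pairs = 21.
Step 3: tau = (C - D)/(n(n-1)/2) = (13 - 8)/21 = 0.238095.
Step 4: Exact two-sided p-value (enumerate n! = 5040 permutations of y under H0): p = 0.561905.
Step 5: alpha = 0.05. fail to reject H0.

tau_b = 0.2381 (C=13, D=8), p = 0.561905, fail to reject H0.


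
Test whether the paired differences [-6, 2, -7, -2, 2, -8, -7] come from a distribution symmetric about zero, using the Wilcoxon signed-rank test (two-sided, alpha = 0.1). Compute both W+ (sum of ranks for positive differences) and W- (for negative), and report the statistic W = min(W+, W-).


Step 1: Drop any zero differences (none here) and take |d_i|.
|d| = [6, 2, 7, 2, 2, 8, 7]
Step 2: Midrank |d_i| (ties get averaged ranks).
ranks: |6|->4, |2|->2, |7|->5.5, |2|->2, |2|->2, |8|->7, |7|->5.5
Step 3: Attach original signs; sum ranks with positive sign and with negative sign.
W+ = 2 + 2 = 4
W- = 4 + 5.5 + 2 + 7 + 5.5 = 24
(Check: W+ + W- = 28 should equal n(n+1)/2 = 28.)
Step 4: Test statistic W = min(W+, W-) = 4.
Step 5: Ties in |d|, so use the tie-corrected normal approximation.
        E[W] = n(n+1)/4 = 7*8/4 = 14.
        Tie groups: |d|=2 (t=3), |d|=7 (t=2); sum(t^3 - t) = 30.
        Var[W] = n(n+1)(2n+1)/24 - sum(t^3-t)/48 = 840/24 - 30/48 = 34.375.
        z = (W - E[W]) / sqrt(Var[W]) = (4 - 14) / 5.8630 = -1.7056.
        Two-sided p = 2*Phi(z) = 0.088082.
Step 6: alpha = 0.1. reject H0.

W+ = 4, W- = 24, W = min = 4, p = 0.088082, reject H0.


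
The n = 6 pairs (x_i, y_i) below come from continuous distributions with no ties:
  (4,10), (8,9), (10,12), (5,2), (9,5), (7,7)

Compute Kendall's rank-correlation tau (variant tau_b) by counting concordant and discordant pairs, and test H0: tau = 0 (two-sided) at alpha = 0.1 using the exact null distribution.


Step 1: Enumerate the 15 unordered pairs (i,j) with i<j and classify each by sign(x_j-x_i) * sign(y_j-y_i).
  (1,2):dx=+4,dy=-1->D; (1,3):dx=+6,dy=+2->C; (1,4):dx=+1,dy=-8->D; (1,5):dx=+5,dy=-5->D
  (1,6):dx=+3,dy=-3->D; (2,3):dx=+2,dy=+3->C; (2,4):dx=-3,dy=-7->C; (2,5):dx=+1,dy=-4->D
  (2,6):dx=-1,dy=-2->C; (3,4):dx=-5,dy=-10->C; (3,5):dx=-1,dy=-7->C; (3,6):dx=-3,dy=-5->C
  (4,5):dx=+4,dy=+3->C; (4,6):dx=+2,dy=+5->C; (5,6):dx=-2,dy=+2->D
Step 2: C = 9, D = 6, total pairs = 15.
Step 3: tau = (C - D)/(n(n-1)/2) = (9 - 6)/15 = 0.200000.
Step 4: Exact two-sided p-value (enumerate n! = 720 permutations of y under H0): p = 0.719444.
Step 5: alpha = 0.1. fail to reject H0.

tau_b = 0.2000 (C=9, D=6), p = 0.719444, fail to reject H0.


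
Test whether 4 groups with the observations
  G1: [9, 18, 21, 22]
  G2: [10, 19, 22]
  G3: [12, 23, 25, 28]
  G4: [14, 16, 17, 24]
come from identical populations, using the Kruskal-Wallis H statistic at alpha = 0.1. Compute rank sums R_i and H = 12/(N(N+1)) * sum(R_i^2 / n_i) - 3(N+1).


Step 1: Combine all N = 15 observations and assign midranks.
sorted (value, group, rank): (9,G1,1), (10,G2,2), (12,G3,3), (14,G4,4), (16,G4,5), (17,G4,6), (18,G1,7), (19,G2,8), (21,G1,9), (22,G1,10.5), (22,G2,10.5), (23,G3,12), (24,G4,13), (25,G3,14), (28,G3,15)
Step 2: Sum ranks within each group.
R_1 = 27.5 (n_1 = 4)
R_2 = 20.5 (n_2 = 3)
R_3 = 44 (n_3 = 4)
R_4 = 28 (n_4 = 4)
Step 3: H = 12/(N(N+1)) * sum(R_i^2/n_i) - 3(N+1)
     = 12/(15*16) * (27.5^2/4 + 20.5^2/3 + 44^2/4 + 28^2/4) - 3*16
     = 0.050000 * 1009.15 - 48
     = 2.457292.
Step 4: Ties present; correction factor C = 1 - 6/(15^3 - 15) = 0.998214. Corrected H = 2.457292 / 0.998214 = 2.461688.
Step 5: Under H0, H ~ chi^2(3); p-value = 0.482255.
Step 6: alpha = 0.1. fail to reject H0.

H = 2.4617, df = 3, p = 0.482255, fail to reject H0.


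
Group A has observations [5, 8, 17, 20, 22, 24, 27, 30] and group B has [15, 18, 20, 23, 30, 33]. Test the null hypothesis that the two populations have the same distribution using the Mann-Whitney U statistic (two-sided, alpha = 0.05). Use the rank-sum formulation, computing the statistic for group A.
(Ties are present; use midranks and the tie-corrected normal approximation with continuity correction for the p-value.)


Step 1: Combine and sort all 14 observations; assign midranks.
sorted (value, group): (5,X), (8,X), (15,Y), (17,X), (18,Y), (20,X), (20,Y), (22,X), (23,Y), (24,X), (27,X), (30,X), (30,Y), (33,Y)
ranks: 5->1, 8->2, 15->3, 17->4, 18->5, 20->6.5, 20->6.5, 22->8, 23->9, 24->10, 27->11, 30->12.5, 30->12.5, 33->14
Step 2: Rank sum for X: R1 = 1 + 2 + 4 + 6.5 + 8 + 10 + 11 + 12.5 = 55.
Step 3: U_X = R1 - n1(n1+1)/2 = 55 - 8*9/2 = 55 - 36 = 19.
       U_Y = n1*n2 - U_X = 48 - 19 = 29.
Step 4: Ties are present, so use the tie-corrected normal approximation (with continuity correction) for the p-value.
Step 5: p-value = 0.560413; compare to alpha = 0.05. fail to reject H0.

U_X = 19, p = 0.560413, fail to reject H0 at alpha = 0.05.


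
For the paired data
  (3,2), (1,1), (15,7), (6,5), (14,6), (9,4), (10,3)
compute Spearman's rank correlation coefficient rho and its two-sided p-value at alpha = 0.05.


Step 1: Rank x and y separately (midranks; no ties here).
rank(x): 3->2, 1->1, 15->7, 6->3, 14->6, 9->4, 10->5
rank(y): 2->2, 1->1, 7->7, 5->5, 6->6, 4->4, 3->3
Step 2: d_i = R_x(i) - R_y(i); compute d_i^2.
  (2-2)^2=0, (1-1)^2=0, (7-7)^2=0, (3-5)^2=4, (6-6)^2=0, (4-4)^2=0, (5-3)^2=4
sum(d^2) = 8.
Step 3: rho = 1 - 6*8 / (7*(7^2 - 1)) = 1 - 48/336 = 0.857143.
Step 4: Under H0, t = rho * sqrt((n-2)/(1-rho^2)) = 3.7210 ~ t(5).
Step 5: Two-sided p-value from the t-distribution with 5 df = 0.013697.
Step 6: alpha = 0.05. reject H0.

rho = 0.8571, p = 0.013697, reject H0 at alpha = 0.05.


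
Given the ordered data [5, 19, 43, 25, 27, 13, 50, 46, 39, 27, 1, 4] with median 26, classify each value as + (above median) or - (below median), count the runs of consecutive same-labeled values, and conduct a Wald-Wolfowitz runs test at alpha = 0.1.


Step 1: Compute median = 26; label A = above, B = below.
Labels in order: BBABABAAAABB  (n_A = 6, n_B = 6)
Step 2: Count runs R = 7.
Step 3: Under H0 (random ordering), E[R] = 2*n_A*n_B/(n_A+n_B) + 1 = 2*6*6/12 + 1 = 7.0000.
        Var[R] = 2*n_A*n_B*(2*n_A*n_B - n_A - n_B) / ((n_A+n_B)^2 * (n_A+n_B-1)) = 4320/1584 = 2.7273.
        SD[R] = 1.6514.
Step 4: R = E[R], so z = 0 with no continuity correction.
Step 5: Two-sided p-value via normal approximation = 2*(1 - Phi(|z|)) = 1.000000.
Step 6: alpha = 0.1. fail to reject H0.

R = 7, z = 0.0000, p = 1.000000, fail to reject H0.


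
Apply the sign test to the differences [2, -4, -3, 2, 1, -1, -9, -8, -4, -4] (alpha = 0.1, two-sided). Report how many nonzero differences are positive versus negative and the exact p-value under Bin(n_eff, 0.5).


Step 1: Discard zero differences. Original n = 10; n_eff = number of nonzero differences = 10.
Nonzero differences (with sign): +2, -4, -3, +2, +1, -1, -9, -8, -4, -4
Step 2: Count signs: positive = 3, negative = 7.
Step 3: Under H0: P(positive) = 0.5, so the number of positives S ~ Bin(10, 0.5).
Step 4: Two-sided exact p-value = sum of Bin(10,0.5) probabilities at or below the observed probability = 0.343750.
Step 5: alpha = 0.1. fail to reject H0.

n_eff = 10, pos = 3, neg = 7, p = 0.343750, fail to reject H0.


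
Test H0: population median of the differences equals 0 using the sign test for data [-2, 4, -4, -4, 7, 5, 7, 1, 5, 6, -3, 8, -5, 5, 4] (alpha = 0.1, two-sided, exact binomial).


Step 1: Discard zero differences. Original n = 15; n_eff = number of nonzero differences = 15.
Nonzero differences (with sign): -2, +4, -4, -4, +7, +5, +7, +1, +5, +6, -3, +8, -5, +5, +4
Step 2: Count signs: positive = 10, negative = 5.
Step 3: Under H0: P(positive) = 0.5, so the number of positives S ~ Bin(15, 0.5).
Step 4: Two-sided exact p-value = sum of Bin(15,0.5) probabilities at or below the observed probability = 0.301758.
Step 5: alpha = 0.1. fail to reject H0.

n_eff = 15, pos = 10, neg = 5, p = 0.301758, fail to reject H0.


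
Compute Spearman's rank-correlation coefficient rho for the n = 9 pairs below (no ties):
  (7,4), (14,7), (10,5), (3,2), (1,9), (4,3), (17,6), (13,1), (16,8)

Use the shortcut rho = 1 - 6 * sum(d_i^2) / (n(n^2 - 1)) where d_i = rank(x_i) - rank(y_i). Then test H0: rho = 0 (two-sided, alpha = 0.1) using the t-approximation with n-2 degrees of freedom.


Step 1: Rank x and y separately (midranks; no ties here).
rank(x): 7->4, 14->7, 10->5, 3->2, 1->1, 4->3, 17->9, 13->6, 16->8
rank(y): 4->4, 7->7, 5->5, 2->2, 9->9, 3->3, 6->6, 1->1, 8->8
Step 2: d_i = R_x(i) - R_y(i); compute d_i^2.
  (4-4)^2=0, (7-7)^2=0, (5-5)^2=0, (2-2)^2=0, (1-9)^2=64, (3-3)^2=0, (9-6)^2=9, (6-1)^2=25, (8-8)^2=0
sum(d^2) = 98.
Step 3: rho = 1 - 6*98 / (9*(9^2 - 1)) = 1 - 588/720 = 0.183333.
Step 4: Under H0, t = rho * sqrt((n-2)/(1-rho^2)) = 0.4934 ~ t(7).
Step 5: Two-sided p-value from the t-distribution with 7 df = 0.636820.
Step 6: alpha = 0.1. fail to reject H0.

rho = 0.1833, p = 0.636820, fail to reject H0 at alpha = 0.1.


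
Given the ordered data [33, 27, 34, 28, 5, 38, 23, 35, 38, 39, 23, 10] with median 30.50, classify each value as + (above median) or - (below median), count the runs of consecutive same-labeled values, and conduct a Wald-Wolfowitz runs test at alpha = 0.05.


Step 1: Compute median = 30.50; label A = above, B = below.
Labels in order: ABABBABAAABB  (n_A = 6, n_B = 6)
Step 2: Count runs R = 8.
Step 3: Under H0 (random ordering), E[R] = 2*n_A*n_B/(n_A+n_B) + 1 = 2*6*6/12 + 1 = 7.0000.
        Var[R] = 2*n_A*n_B*(2*n_A*n_B - n_A - n_B) / ((n_A+n_B)^2 * (n_A+n_B-1)) = 4320/1584 = 2.7273.
        SD[R] = 1.6514.
Step 4: Continuity-corrected z = (R - 0.5 - E[R]) / SD[R] = (8 - 0.5 - 7.0000) / 1.6514 = 0.3028.
Step 5: Two-sided p-value via normal approximation = 2*(1 - Phi(|z|)) = 0.762069.
Step 6: alpha = 0.05. fail to reject H0.

R = 8, z = 0.3028, p = 0.762069, fail to reject H0.


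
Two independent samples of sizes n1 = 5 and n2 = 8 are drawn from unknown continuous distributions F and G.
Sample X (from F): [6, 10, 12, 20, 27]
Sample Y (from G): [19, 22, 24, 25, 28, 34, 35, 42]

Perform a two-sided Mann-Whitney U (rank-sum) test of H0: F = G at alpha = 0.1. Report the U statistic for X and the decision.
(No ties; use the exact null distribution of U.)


Step 1: Combine and sort all 13 observations; assign midranks.
sorted (value, group): (6,X), (10,X), (12,X), (19,Y), (20,X), (22,Y), (24,Y), (25,Y), (27,X), (28,Y), (34,Y), (35,Y), (42,Y)
ranks: 6->1, 10->2, 12->3, 19->4, 20->5, 22->6, 24->7, 25->8, 27->9, 28->10, 34->11, 35->12, 42->13
Step 2: Rank sum for X: R1 = 1 + 2 + 3 + 5 + 9 = 20.
Step 3: U_X = R1 - n1(n1+1)/2 = 20 - 5*6/2 = 20 - 15 = 5.
       U_Y = n1*n2 - U_X = 40 - 5 = 35.
Step 4: No ties, so the exact null distribution of U (based on enumerating the C(13,5) = 1287 equally likely rank assignments) gives the two-sided p-value.
Step 5: p-value = 0.029526; compare to alpha = 0.1. reject H0.

U_X = 5, p = 0.029526, reject H0 at alpha = 0.1.


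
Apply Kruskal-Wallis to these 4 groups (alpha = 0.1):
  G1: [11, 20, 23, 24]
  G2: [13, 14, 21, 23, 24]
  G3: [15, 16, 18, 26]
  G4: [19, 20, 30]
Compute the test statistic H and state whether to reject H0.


Step 1: Combine all N = 16 observations and assign midranks.
sorted (value, group, rank): (11,G1,1), (13,G2,2), (14,G2,3), (15,G3,4), (16,G3,5), (18,G3,6), (19,G4,7), (20,G1,8.5), (20,G4,8.5), (21,G2,10), (23,G1,11.5), (23,G2,11.5), (24,G1,13.5), (24,G2,13.5), (26,G3,15), (30,G4,16)
Step 2: Sum ranks within each group.
R_1 = 34.5 (n_1 = 4)
R_2 = 40 (n_2 = 5)
R_3 = 30 (n_3 = 4)
R_4 = 31.5 (n_4 = 3)
Step 3: H = 12/(N(N+1)) * sum(R_i^2/n_i) - 3(N+1)
     = 12/(16*17) * (34.5^2/4 + 40^2/5 + 30^2/4 + 31.5^2/3) - 3*17
     = 0.044118 * 1173.31 - 51
     = 0.763787.
Step 4: Ties present; correction factor C = 1 - 18/(16^3 - 16) = 0.995588. Corrected H = 0.763787 / 0.995588 = 0.767171.
Step 5: Under H0, H ~ chi^2(3); p-value = 0.857302.
Step 6: alpha = 0.1. fail to reject H0.

H = 0.7672, df = 3, p = 0.857302, fail to reject H0.


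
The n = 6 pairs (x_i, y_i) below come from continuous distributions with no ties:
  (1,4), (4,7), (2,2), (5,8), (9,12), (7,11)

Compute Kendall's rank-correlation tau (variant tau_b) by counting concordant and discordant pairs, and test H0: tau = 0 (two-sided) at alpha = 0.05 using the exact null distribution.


Step 1: Enumerate the 15 unordered pairs (i,j) with i<j and classify each by sign(x_j-x_i) * sign(y_j-y_i).
  (1,2):dx=+3,dy=+3->C; (1,3):dx=+1,dy=-2->D; (1,4):dx=+4,dy=+4->C; (1,5):dx=+8,dy=+8->C
  (1,6):dx=+6,dy=+7->C; (2,3):dx=-2,dy=-5->C; (2,4):dx=+1,dy=+1->C; (2,5):dx=+5,dy=+5->C
  (2,6):dx=+3,dy=+4->C; (3,4):dx=+3,dy=+6->C; (3,5):dx=+7,dy=+10->C; (3,6):dx=+5,dy=+9->C
  (4,5):dx=+4,dy=+4->C; (4,6):dx=+2,dy=+3->C; (5,6):dx=-2,dy=-1->C
Step 2: C = 14, D = 1, total pairs = 15.
Step 3: tau = (C - D)/(n(n-1)/2) = (14 - 1)/15 = 0.866667.
Step 4: Exact two-sided p-value (enumerate n! = 720 permutations of y under H0): p = 0.016667.
Step 5: alpha = 0.05. reject H0.

tau_b = 0.8667 (C=14, D=1), p = 0.016667, reject H0.


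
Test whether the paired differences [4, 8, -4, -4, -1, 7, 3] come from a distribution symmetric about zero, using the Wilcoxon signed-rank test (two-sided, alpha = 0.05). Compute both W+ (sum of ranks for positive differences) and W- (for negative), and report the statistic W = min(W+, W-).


Step 1: Drop any zero differences (none here) and take |d_i|.
|d| = [4, 8, 4, 4, 1, 7, 3]
Step 2: Midrank |d_i| (ties get averaged ranks).
ranks: |4|->4, |8|->7, |4|->4, |4|->4, |1|->1, |7|->6, |3|->2
Step 3: Attach original signs; sum ranks with positive sign and with negative sign.
W+ = 4 + 7 + 6 + 2 = 19
W- = 4 + 4 + 1 = 9
(Check: W+ + W- = 28 should equal n(n+1)/2 = 28.)
Step 4: Test statistic W = min(W+, W-) = 9.
Step 5: Ties in |d|, so use the tie-corrected normal approximation.
        E[W] = n(n+1)/4 = 7*8/4 = 14.
        Tie groups: |d|=4 (t=3); sum(t^3 - t) = 24.
        Var[W] = n(n+1)(2n+1)/24 - sum(t^3-t)/48 = 840/24 - 24/48 = 34.5.
        z = (W - E[W]) / sqrt(Var[W]) = (9 - 14) / 5.8737 = -0.8513.
        Two-sided p = 2*Phi(z) = 0.394627.
Step 6: alpha = 0.05. fail to reject H0.

W+ = 19, W- = 9, W = min = 9, p = 0.394627, fail to reject H0.


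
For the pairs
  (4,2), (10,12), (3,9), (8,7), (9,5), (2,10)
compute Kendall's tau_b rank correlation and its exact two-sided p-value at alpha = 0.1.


Step 1: Enumerate the 15 unordered pairs (i,j) with i<j and classify each by sign(x_j-x_i) * sign(y_j-y_i).
  (1,2):dx=+6,dy=+10->C; (1,3):dx=-1,dy=+7->D; (1,4):dx=+4,dy=+5->C; (1,5):dx=+5,dy=+3->C
  (1,6):dx=-2,dy=+8->D; (2,3):dx=-7,dy=-3->C; (2,4):dx=-2,dy=-5->C; (2,5):dx=-1,dy=-7->C
  (2,6):dx=-8,dy=-2->C; (3,4):dx=+5,dy=-2->D; (3,5):dx=+6,dy=-4->D; (3,6):dx=-1,dy=+1->D
  (4,5):dx=+1,dy=-2->D; (4,6):dx=-6,dy=+3->D; (5,6):dx=-7,dy=+5->D
Step 2: C = 7, D = 8, total pairs = 15.
Step 3: tau = (C - D)/(n(n-1)/2) = (7 - 8)/15 = -0.066667.
Step 4: Exact two-sided p-value (enumerate n! = 720 permutations of y under H0): p = 1.000000.
Step 5: alpha = 0.1. fail to reject H0.

tau_b = -0.0667 (C=7, D=8), p = 1.000000, fail to reject H0.


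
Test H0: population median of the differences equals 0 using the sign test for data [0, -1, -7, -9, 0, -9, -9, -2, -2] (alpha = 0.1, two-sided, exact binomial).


Step 1: Discard zero differences. Original n = 9; n_eff = number of nonzero differences = 7.
Nonzero differences (with sign): -1, -7, -9, -9, -9, -2, -2
Step 2: Count signs: positive = 0, negative = 7.
Step 3: Under H0: P(positive) = 0.5, so the number of positives S ~ Bin(7, 0.5).
Step 4: Two-sided exact p-value = sum of Bin(7,0.5) probabilities at or below the observed probability = 0.015625.
Step 5: alpha = 0.1. reject H0.

n_eff = 7, pos = 0, neg = 7, p = 0.015625, reject H0.


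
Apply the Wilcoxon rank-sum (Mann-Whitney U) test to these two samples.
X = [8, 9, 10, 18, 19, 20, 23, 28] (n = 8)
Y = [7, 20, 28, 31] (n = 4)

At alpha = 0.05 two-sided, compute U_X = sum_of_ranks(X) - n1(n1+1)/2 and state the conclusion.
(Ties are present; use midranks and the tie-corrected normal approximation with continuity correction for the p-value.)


Step 1: Combine and sort all 12 observations; assign midranks.
sorted (value, group): (7,Y), (8,X), (9,X), (10,X), (18,X), (19,X), (20,X), (20,Y), (23,X), (28,X), (28,Y), (31,Y)
ranks: 7->1, 8->2, 9->3, 10->4, 18->5, 19->6, 20->7.5, 20->7.5, 23->9, 28->10.5, 28->10.5, 31->12
Step 2: Rank sum for X: R1 = 2 + 3 + 4 + 5 + 6 + 7.5 + 9 + 10.5 = 47.
Step 3: U_X = R1 - n1(n1+1)/2 = 47 - 8*9/2 = 47 - 36 = 11.
       U_Y = n1*n2 - U_X = 32 - 11 = 21.
Step 4: Ties are present, so use the tie-corrected normal approximation (with continuity correction) for the p-value.
Step 5: p-value = 0.443097; compare to alpha = 0.05. fail to reject H0.

U_X = 11, p = 0.443097, fail to reject H0 at alpha = 0.05.


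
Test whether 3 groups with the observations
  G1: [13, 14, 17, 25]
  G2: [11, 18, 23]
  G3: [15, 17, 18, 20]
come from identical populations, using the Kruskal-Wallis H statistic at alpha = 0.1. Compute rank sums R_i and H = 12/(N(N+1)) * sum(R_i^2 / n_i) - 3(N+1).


Step 1: Combine all N = 11 observations and assign midranks.
sorted (value, group, rank): (11,G2,1), (13,G1,2), (14,G1,3), (15,G3,4), (17,G1,5.5), (17,G3,5.5), (18,G2,7.5), (18,G3,7.5), (20,G3,9), (23,G2,10), (25,G1,11)
Step 2: Sum ranks within each group.
R_1 = 21.5 (n_1 = 4)
R_2 = 18.5 (n_2 = 3)
R_3 = 26 (n_3 = 4)
Step 3: H = 12/(N(N+1)) * sum(R_i^2/n_i) - 3(N+1)
     = 12/(11*12) * (21.5^2/4 + 18.5^2/3 + 26^2/4) - 3*12
     = 0.090909 * 398.646 - 36
     = 0.240530.
Step 4: Ties present; correction factor C = 1 - 12/(11^3 - 11) = 0.990909. Corrected H = 0.240530 / 0.990909 = 0.242737.
Step 5: Under H0, H ~ chi^2(2); p-value = 0.885708.
Step 6: alpha = 0.1. fail to reject H0.

H = 0.2427, df = 2, p = 0.885708, fail to reject H0.


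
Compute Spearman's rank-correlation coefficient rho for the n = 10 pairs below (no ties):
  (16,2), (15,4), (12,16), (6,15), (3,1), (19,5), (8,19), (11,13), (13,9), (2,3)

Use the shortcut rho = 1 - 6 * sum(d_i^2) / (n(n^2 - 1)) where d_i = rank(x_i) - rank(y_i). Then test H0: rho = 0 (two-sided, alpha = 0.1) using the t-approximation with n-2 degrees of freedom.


Step 1: Rank x and y separately (midranks; no ties here).
rank(x): 16->9, 15->8, 12->6, 6->3, 3->2, 19->10, 8->4, 11->5, 13->7, 2->1
rank(y): 2->2, 4->4, 16->9, 15->8, 1->1, 5->5, 19->10, 13->7, 9->6, 3->3
Step 2: d_i = R_x(i) - R_y(i); compute d_i^2.
  (9-2)^2=49, (8-4)^2=16, (6-9)^2=9, (3-8)^2=25, (2-1)^2=1, (10-5)^2=25, (4-10)^2=36, (5-7)^2=4, (7-6)^2=1, (1-3)^2=4
sum(d^2) = 170.
Step 3: rho = 1 - 6*170 / (10*(10^2 - 1)) = 1 - 1020/990 = -0.030303.
Step 4: Under H0, t = rho * sqrt((n-2)/(1-rho^2)) = -0.0857 ~ t(8).
Step 5: Two-sided p-value from the t-distribution with 8 df = 0.933773.
Step 6: alpha = 0.1. fail to reject H0.

rho = -0.0303, p = 0.933773, fail to reject H0 at alpha = 0.1.


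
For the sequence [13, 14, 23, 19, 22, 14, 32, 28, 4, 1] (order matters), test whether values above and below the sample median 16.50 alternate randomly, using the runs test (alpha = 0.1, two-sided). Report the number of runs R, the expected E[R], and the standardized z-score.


Step 1: Compute median = 16.50; label A = above, B = below.
Labels in order: BBAAABAABB  (n_A = 5, n_B = 5)
Step 2: Count runs R = 5.
Step 3: Under H0 (random ordering), E[R] = 2*n_A*n_B/(n_A+n_B) + 1 = 2*5*5/10 + 1 = 6.0000.
        Var[R] = 2*n_A*n_B*(2*n_A*n_B - n_A - n_B) / ((n_A+n_B)^2 * (n_A+n_B-1)) = 2000/900 = 2.2222.
        SD[R] = 1.4907.
Step 4: Continuity-corrected z = (R + 0.5 - E[R]) / SD[R] = (5 + 0.5 - 6.0000) / 1.4907 = -0.3354.
Step 5: Two-sided p-value via normal approximation = 2*(1 - Phi(|z|)) = 0.737316.
Step 6: alpha = 0.1. fail to reject H0.

R = 5, z = -0.3354, p = 0.737316, fail to reject H0.


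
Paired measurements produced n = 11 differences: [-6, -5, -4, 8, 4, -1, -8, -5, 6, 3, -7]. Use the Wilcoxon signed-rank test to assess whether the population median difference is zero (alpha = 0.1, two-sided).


Step 1: Drop any zero differences (none here) and take |d_i|.
|d| = [6, 5, 4, 8, 4, 1, 8, 5, 6, 3, 7]
Step 2: Midrank |d_i| (ties get averaged ranks).
ranks: |6|->7.5, |5|->5.5, |4|->3.5, |8|->10.5, |4|->3.5, |1|->1, |8|->10.5, |5|->5.5, |6|->7.5, |3|->2, |7|->9
Step 3: Attach original signs; sum ranks with positive sign and with negative sign.
W+ = 10.5 + 3.5 + 7.5 + 2 = 23.5
W- = 7.5 + 5.5 + 3.5 + 1 + 10.5 + 5.5 + 9 = 42.5
(Check: W+ + W- = 66 should equal n(n+1)/2 = 66.)
Step 4: Test statistic W = min(W+, W-) = 23.5.
Step 5: Ties in |d|, so use the tie-corrected normal approximation.
        E[W] = n(n+1)/4 = 11*12/4 = 33.
        Tie groups: |d|=4 (t=2), |d|=5 (t=2), |d|=6 (t=2), |d|=8 (t=2); sum(t^3 - t) = 24.
        Var[W] = n(n+1)(2n+1)/24 - sum(t^3-t)/48 = 3036/24 - 24/48 = 126.
        z = (W - E[W]) / sqrt(Var[W]) = (23.5 - 33) / 11.2250 = -0.8463.
        Two-sided p = 2*Phi(z) = 0.397370.
Step 6: alpha = 0.1. fail to reject H0.

W+ = 23.5, W- = 42.5, W = min = 23.5, p = 0.397370, fail to reject H0.


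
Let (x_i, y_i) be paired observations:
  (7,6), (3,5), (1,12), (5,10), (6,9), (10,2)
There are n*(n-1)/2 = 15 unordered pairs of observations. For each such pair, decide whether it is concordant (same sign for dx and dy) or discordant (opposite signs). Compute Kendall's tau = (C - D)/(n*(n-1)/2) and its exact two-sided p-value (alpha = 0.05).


Step 1: Enumerate the 15 unordered pairs (i,j) with i<j and classify each by sign(x_j-x_i) * sign(y_j-y_i).
  (1,2):dx=-4,dy=-1->C; (1,3):dx=-6,dy=+6->D; (1,4):dx=-2,dy=+4->D; (1,5):dx=-1,dy=+3->D
  (1,6):dx=+3,dy=-4->D; (2,3):dx=-2,dy=+7->D; (2,4):dx=+2,dy=+5->C; (2,5):dx=+3,dy=+4->C
  (2,6):dx=+7,dy=-3->D; (3,4):dx=+4,dy=-2->D; (3,5):dx=+5,dy=-3->D; (3,6):dx=+9,dy=-10->D
  (4,5):dx=+1,dy=-1->D; (4,6):dx=+5,dy=-8->D; (5,6):dx=+4,dy=-7->D
Step 2: C = 3, D = 12, total pairs = 15.
Step 3: tau = (C - D)/(n(n-1)/2) = (3 - 12)/15 = -0.600000.
Step 4: Exact two-sided p-value (enumerate n! = 720 permutations of y under H0): p = 0.136111.
Step 5: alpha = 0.05. fail to reject H0.

tau_b = -0.6000 (C=3, D=12), p = 0.136111, fail to reject H0.


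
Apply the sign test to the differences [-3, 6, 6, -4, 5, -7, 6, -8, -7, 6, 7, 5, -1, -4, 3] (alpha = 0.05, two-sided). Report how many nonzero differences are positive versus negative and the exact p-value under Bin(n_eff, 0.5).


Step 1: Discard zero differences. Original n = 15; n_eff = number of nonzero differences = 15.
Nonzero differences (with sign): -3, +6, +6, -4, +5, -7, +6, -8, -7, +6, +7, +5, -1, -4, +3
Step 2: Count signs: positive = 8, negative = 7.
Step 3: Under H0: P(positive) = 0.5, so the number of positives S ~ Bin(15, 0.5).
Step 4: Two-sided exact p-value = sum of Bin(15,0.5) probabilities at or below the observed probability = 1.000000.
Step 5: alpha = 0.05. fail to reject H0.

n_eff = 15, pos = 8, neg = 7, p = 1.000000, fail to reject H0.


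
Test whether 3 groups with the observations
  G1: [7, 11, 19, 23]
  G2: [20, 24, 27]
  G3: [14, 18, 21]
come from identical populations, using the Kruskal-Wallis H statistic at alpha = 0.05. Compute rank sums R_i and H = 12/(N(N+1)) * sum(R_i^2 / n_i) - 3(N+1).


Step 1: Combine all N = 10 observations and assign midranks.
sorted (value, group, rank): (7,G1,1), (11,G1,2), (14,G3,3), (18,G3,4), (19,G1,5), (20,G2,6), (21,G3,7), (23,G1,8), (24,G2,9), (27,G2,10)
Step 2: Sum ranks within each group.
R_1 = 16 (n_1 = 4)
R_2 = 25 (n_2 = 3)
R_3 = 14 (n_3 = 3)
Step 3: H = 12/(N(N+1)) * sum(R_i^2/n_i) - 3(N+1)
     = 12/(10*11) * (16^2/4 + 25^2/3 + 14^2/3) - 3*11
     = 0.109091 * 337.667 - 33
     = 3.836364.
Step 4: No ties, so H is used without correction.
Step 5: Under H0, H ~ chi^2(2); p-value = 0.146874.
Step 6: alpha = 0.05. fail to reject H0.

H = 3.8364, df = 2, p = 0.146874, fail to reject H0.


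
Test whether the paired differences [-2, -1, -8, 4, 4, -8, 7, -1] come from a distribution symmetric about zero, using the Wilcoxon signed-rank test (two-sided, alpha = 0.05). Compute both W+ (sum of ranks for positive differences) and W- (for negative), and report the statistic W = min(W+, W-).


Step 1: Drop any zero differences (none here) and take |d_i|.
|d| = [2, 1, 8, 4, 4, 8, 7, 1]
Step 2: Midrank |d_i| (ties get averaged ranks).
ranks: |2|->3, |1|->1.5, |8|->7.5, |4|->4.5, |4|->4.5, |8|->7.5, |7|->6, |1|->1.5
Step 3: Attach original signs; sum ranks with positive sign and with negative sign.
W+ = 4.5 + 4.5 + 6 = 15
W- = 3 + 1.5 + 7.5 + 7.5 + 1.5 = 21
(Check: W+ + W- = 36 should equal n(n+1)/2 = 36.)
Step 4: Test statistic W = min(W+, W-) = 15.
Step 5: Ties in |d|, so use the tie-corrected normal approximation.
        E[W] = n(n+1)/4 = 8*9/4 = 18.
        Tie groups: |d|=1 (t=2), |d|=4 (t=2), |d|=8 (t=2); sum(t^3 - t) = 18.
        Var[W] = n(n+1)(2n+1)/24 - sum(t^3-t)/48 = 1224/24 - 18/48 = 50.625.
        z = (W - E[W]) / sqrt(Var[W]) = (15 - 18) / 7.1151 = -0.4216.
        Two-sided p = 2*Phi(z) = 0.673290.
Step 6: alpha = 0.05. fail to reject H0.

W+ = 15, W- = 21, W = min = 15, p = 0.673290, fail to reject H0.


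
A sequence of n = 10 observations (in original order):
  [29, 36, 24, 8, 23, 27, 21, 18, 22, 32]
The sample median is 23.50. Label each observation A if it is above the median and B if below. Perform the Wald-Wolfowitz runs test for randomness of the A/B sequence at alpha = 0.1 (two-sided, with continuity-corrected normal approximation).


Step 1: Compute median = 23.50; label A = above, B = below.
Labels in order: AAABBABBBA  (n_A = 5, n_B = 5)
Step 2: Count runs R = 5.
Step 3: Under H0 (random ordering), E[R] = 2*n_A*n_B/(n_A+n_B) + 1 = 2*5*5/10 + 1 = 6.0000.
        Var[R] = 2*n_A*n_B*(2*n_A*n_B - n_A - n_B) / ((n_A+n_B)^2 * (n_A+n_B-1)) = 2000/900 = 2.2222.
        SD[R] = 1.4907.
Step 4: Continuity-corrected z = (R + 0.5 - E[R]) / SD[R] = (5 + 0.5 - 6.0000) / 1.4907 = -0.3354.
Step 5: Two-sided p-value via normal approximation = 2*(1 - Phi(|z|)) = 0.737316.
Step 6: alpha = 0.1. fail to reject H0.

R = 5, z = -0.3354, p = 0.737316, fail to reject H0.


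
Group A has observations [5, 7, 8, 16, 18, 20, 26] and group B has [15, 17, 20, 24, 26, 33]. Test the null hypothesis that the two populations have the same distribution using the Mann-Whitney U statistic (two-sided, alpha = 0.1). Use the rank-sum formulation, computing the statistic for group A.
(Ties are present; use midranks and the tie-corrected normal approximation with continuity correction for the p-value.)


Step 1: Combine and sort all 13 observations; assign midranks.
sorted (value, group): (5,X), (7,X), (8,X), (15,Y), (16,X), (17,Y), (18,X), (20,X), (20,Y), (24,Y), (26,X), (26,Y), (33,Y)
ranks: 5->1, 7->2, 8->3, 15->4, 16->5, 17->6, 18->7, 20->8.5, 20->8.5, 24->10, 26->11.5, 26->11.5, 33->13
Step 2: Rank sum for X: R1 = 1 + 2 + 3 + 5 + 7 + 8.5 + 11.5 = 38.
Step 3: U_X = R1 - n1(n1+1)/2 = 38 - 7*8/2 = 38 - 28 = 10.
       U_Y = n1*n2 - U_X = 42 - 10 = 32.
Step 4: Ties are present, so use the tie-corrected normal approximation (with continuity correction) for the p-value.
Step 5: p-value = 0.132546; compare to alpha = 0.1. fail to reject H0.

U_X = 10, p = 0.132546, fail to reject H0 at alpha = 0.1.


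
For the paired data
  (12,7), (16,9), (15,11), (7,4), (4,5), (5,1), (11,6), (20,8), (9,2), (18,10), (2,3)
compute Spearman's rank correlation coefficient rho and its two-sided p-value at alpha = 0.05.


Step 1: Rank x and y separately (midranks; no ties here).
rank(x): 12->7, 16->9, 15->8, 7->4, 4->2, 5->3, 11->6, 20->11, 9->5, 18->10, 2->1
rank(y): 7->7, 9->9, 11->11, 4->4, 5->5, 1->1, 6->6, 8->8, 2->2, 10->10, 3->3
Step 2: d_i = R_x(i) - R_y(i); compute d_i^2.
  (7-7)^2=0, (9-9)^2=0, (8-11)^2=9, (4-4)^2=0, (2-5)^2=9, (3-1)^2=4, (6-6)^2=0, (11-8)^2=9, (5-2)^2=9, (10-10)^2=0, (1-3)^2=4
sum(d^2) = 44.
Step 3: rho = 1 - 6*44 / (11*(11^2 - 1)) = 1 - 264/1320 = 0.800000.
Step 4: Under H0, t = rho * sqrt((n-2)/(1-rho^2)) = 4.0000 ~ t(9).
Step 5: Two-sided p-value from the t-distribution with 9 df = 0.003110.
Step 6: alpha = 0.05. reject H0.

rho = 0.8000, p = 0.003110, reject H0 at alpha = 0.05.


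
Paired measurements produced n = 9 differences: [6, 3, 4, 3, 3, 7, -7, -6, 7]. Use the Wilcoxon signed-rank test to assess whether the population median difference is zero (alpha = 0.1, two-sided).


Step 1: Drop any zero differences (none here) and take |d_i|.
|d| = [6, 3, 4, 3, 3, 7, 7, 6, 7]
Step 2: Midrank |d_i| (ties get averaged ranks).
ranks: |6|->5.5, |3|->2, |4|->4, |3|->2, |3|->2, |7|->8, |7|->8, |6|->5.5, |7|->8
Step 3: Attach original signs; sum ranks with positive sign and with negative sign.
W+ = 5.5 + 2 + 4 + 2 + 2 + 8 + 8 = 31.5
W- = 8 + 5.5 = 13.5
(Check: W+ + W- = 45 should equal n(n+1)/2 = 45.)
Step 4: Test statistic W = min(W+, W-) = 13.5.
Step 5: Ties in |d|, so use the tie-corrected normal approximation.
        E[W] = n(n+1)/4 = 9*10/4 = 22.5.
        Tie groups: |d|=3 (t=3), |d|=6 (t=2), |d|=7 (t=3); sum(t^3 - t) = 54.
        Var[W] = n(n+1)(2n+1)/24 - sum(t^3-t)/48 = 1710/24 - 54/48 = 70.125.
        z = (W - E[W]) / sqrt(Var[W]) = (13.5 - 22.5) / 8.3741 = -1.0747.
        Two-sided p = 2*Phi(z) = 0.282488.
Step 6: alpha = 0.1. fail to reject H0.

W+ = 31.5, W- = 13.5, W = min = 13.5, p = 0.282488, fail to reject H0.


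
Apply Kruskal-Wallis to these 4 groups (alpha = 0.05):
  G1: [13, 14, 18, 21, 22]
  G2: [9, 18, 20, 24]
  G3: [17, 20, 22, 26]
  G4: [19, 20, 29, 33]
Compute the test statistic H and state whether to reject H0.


Step 1: Combine all N = 17 observations and assign midranks.
sorted (value, group, rank): (9,G2,1), (13,G1,2), (14,G1,3), (17,G3,4), (18,G1,5.5), (18,G2,5.5), (19,G4,7), (20,G2,9), (20,G3,9), (20,G4,9), (21,G1,11), (22,G1,12.5), (22,G3,12.5), (24,G2,14), (26,G3,15), (29,G4,16), (33,G4,17)
Step 2: Sum ranks within each group.
R_1 = 34 (n_1 = 5)
R_2 = 29.5 (n_2 = 4)
R_3 = 40.5 (n_3 = 4)
R_4 = 49 (n_4 = 4)
Step 3: H = 12/(N(N+1)) * sum(R_i^2/n_i) - 3(N+1)
     = 12/(17*18) * (34^2/5 + 29.5^2/4 + 40.5^2/4 + 49^2/4) - 3*18
     = 0.039216 * 1459.08 - 54
     = 3.218627.
Step 4: Ties present; correction factor C = 1 - 36/(17^3 - 17) = 0.992647. Corrected H = 3.218627 / 0.992647 = 3.242469.
Step 5: Under H0, H ~ chi^2(3); p-value = 0.355730.
Step 6: alpha = 0.05. fail to reject H0.

H = 3.2425, df = 3, p = 0.355730, fail to reject H0.


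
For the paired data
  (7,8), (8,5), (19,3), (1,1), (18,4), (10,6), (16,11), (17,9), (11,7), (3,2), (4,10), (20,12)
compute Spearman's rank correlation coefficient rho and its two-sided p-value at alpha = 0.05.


Step 1: Rank x and y separately (midranks; no ties here).
rank(x): 7->4, 8->5, 19->11, 1->1, 18->10, 10->6, 16->8, 17->9, 11->7, 3->2, 4->3, 20->12
rank(y): 8->8, 5->5, 3->3, 1->1, 4->4, 6->6, 11->11, 9->9, 7->7, 2->2, 10->10, 12->12
Step 2: d_i = R_x(i) - R_y(i); compute d_i^2.
  (4-8)^2=16, (5-5)^2=0, (11-3)^2=64, (1-1)^2=0, (10-4)^2=36, (6-6)^2=0, (8-11)^2=9, (9-9)^2=0, (7-7)^2=0, (2-2)^2=0, (3-10)^2=49, (12-12)^2=0
sum(d^2) = 174.
Step 3: rho = 1 - 6*174 / (12*(12^2 - 1)) = 1 - 1044/1716 = 0.391608.
Step 4: Under H0, t = rho * sqrt((n-2)/(1-rho^2)) = 1.3459 ~ t(10).
Step 5: Two-sided p-value from the t-distribution with 10 df = 0.208063.
Step 6: alpha = 0.05. fail to reject H0.

rho = 0.3916, p = 0.208063, fail to reject H0 at alpha = 0.05.


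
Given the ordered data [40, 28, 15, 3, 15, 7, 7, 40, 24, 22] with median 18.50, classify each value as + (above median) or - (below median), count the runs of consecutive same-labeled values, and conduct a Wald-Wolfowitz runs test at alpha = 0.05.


Step 1: Compute median = 18.50; label A = above, B = below.
Labels in order: AABBBBBAAA  (n_A = 5, n_B = 5)
Step 2: Count runs R = 3.
Step 3: Under H0 (random ordering), E[R] = 2*n_A*n_B/(n_A+n_B) + 1 = 2*5*5/10 + 1 = 6.0000.
        Var[R] = 2*n_A*n_B*(2*n_A*n_B - n_A - n_B) / ((n_A+n_B)^2 * (n_A+n_B-1)) = 2000/900 = 2.2222.
        SD[R] = 1.4907.
Step 4: Continuity-corrected z = (R + 0.5 - E[R]) / SD[R] = (3 + 0.5 - 6.0000) / 1.4907 = -1.6771.
Step 5: Two-sided p-value via normal approximation = 2*(1 - Phi(|z|)) = 0.093533.
Step 6: alpha = 0.05. fail to reject H0.

R = 3, z = -1.6771, p = 0.093533, fail to reject H0.


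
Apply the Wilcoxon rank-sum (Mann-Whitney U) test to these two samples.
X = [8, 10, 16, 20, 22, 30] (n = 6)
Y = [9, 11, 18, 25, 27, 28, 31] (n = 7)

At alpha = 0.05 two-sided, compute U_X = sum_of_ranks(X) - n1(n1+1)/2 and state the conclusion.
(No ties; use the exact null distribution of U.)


Step 1: Combine and sort all 13 observations; assign midranks.
sorted (value, group): (8,X), (9,Y), (10,X), (11,Y), (16,X), (18,Y), (20,X), (22,X), (25,Y), (27,Y), (28,Y), (30,X), (31,Y)
ranks: 8->1, 9->2, 10->3, 11->4, 16->5, 18->6, 20->7, 22->8, 25->9, 27->10, 28->11, 30->12, 31->13
Step 2: Rank sum for X: R1 = 1 + 3 + 5 + 7 + 8 + 12 = 36.
Step 3: U_X = R1 - n1(n1+1)/2 = 36 - 6*7/2 = 36 - 21 = 15.
       U_Y = n1*n2 - U_X = 42 - 15 = 27.
Step 4: No ties, so the exact null distribution of U (based on enumerating the C(13,6) = 1716 equally likely rank assignments) gives the two-sided p-value.
Step 5: p-value = 0.445221; compare to alpha = 0.05. fail to reject H0.

U_X = 15, p = 0.445221, fail to reject H0 at alpha = 0.05.


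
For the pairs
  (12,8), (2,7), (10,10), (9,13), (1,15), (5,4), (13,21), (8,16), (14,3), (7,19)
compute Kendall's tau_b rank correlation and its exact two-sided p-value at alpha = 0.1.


Step 1: Enumerate the 45 unordered pairs (i,j) with i<j and classify each by sign(x_j-x_i) * sign(y_j-y_i).
  (1,2):dx=-10,dy=-1->C; (1,3):dx=-2,dy=+2->D; (1,4):dx=-3,dy=+5->D; (1,5):dx=-11,dy=+7->D
  (1,6):dx=-7,dy=-4->C; (1,7):dx=+1,dy=+13->C; (1,8):dx=-4,dy=+8->D; (1,9):dx=+2,dy=-5->D
  (1,10):dx=-5,dy=+11->D; (2,3):dx=+8,dy=+3->C; (2,4):dx=+7,dy=+6->C; (2,5):dx=-1,dy=+8->D
  (2,6):dx=+3,dy=-3->D; (2,7):dx=+11,dy=+14->C; (2,8):dx=+6,dy=+9->C; (2,9):dx=+12,dy=-4->D
  (2,10):dx=+5,dy=+12->C; (3,4):dx=-1,dy=+3->D; (3,5):dx=-9,dy=+5->D; (3,6):dx=-5,dy=-6->C
  (3,7):dx=+3,dy=+11->C; (3,8):dx=-2,dy=+6->D; (3,9):dx=+4,dy=-7->D; (3,10):dx=-3,dy=+9->D
  (4,5):dx=-8,dy=+2->D; (4,6):dx=-4,dy=-9->C; (4,7):dx=+4,dy=+8->C; (4,8):dx=-1,dy=+3->D
  (4,9):dx=+5,dy=-10->D; (4,10):dx=-2,dy=+6->D; (5,6):dx=+4,dy=-11->D; (5,7):dx=+12,dy=+6->C
  (5,8):dx=+7,dy=+1->C; (5,9):dx=+13,dy=-12->D; (5,10):dx=+6,dy=+4->C; (6,7):dx=+8,dy=+17->C
  (6,8):dx=+3,dy=+12->C; (6,9):dx=+9,dy=-1->D; (6,10):dx=+2,dy=+15->C; (7,8):dx=-5,dy=-5->C
  (7,9):dx=+1,dy=-18->D; (7,10):dx=-6,dy=-2->C; (8,9):dx=+6,dy=-13->D; (8,10):dx=-1,dy=+3->D
  (9,10):dx=-7,dy=+16->D
Step 2: C = 20, D = 25, total pairs = 45.
Step 3: tau = (C - D)/(n(n-1)/2) = (20 - 25)/45 = -0.111111.
Step 4: Exact two-sided p-value (enumerate n! = 3628800 permutations of y under H0): p = 0.727490.
Step 5: alpha = 0.1. fail to reject H0.

tau_b = -0.1111 (C=20, D=25), p = 0.727490, fail to reject H0.


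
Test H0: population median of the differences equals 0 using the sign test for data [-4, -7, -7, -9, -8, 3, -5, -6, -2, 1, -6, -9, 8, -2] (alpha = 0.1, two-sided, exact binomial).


Step 1: Discard zero differences. Original n = 14; n_eff = number of nonzero differences = 14.
Nonzero differences (with sign): -4, -7, -7, -9, -8, +3, -5, -6, -2, +1, -6, -9, +8, -2
Step 2: Count signs: positive = 3, negative = 11.
Step 3: Under H0: P(positive) = 0.5, so the number of positives S ~ Bin(14, 0.5).
Step 4: Two-sided exact p-value = sum of Bin(14,0.5) probabilities at or below the observed probability = 0.057373.
Step 5: alpha = 0.1. reject H0.

n_eff = 14, pos = 3, neg = 11, p = 0.057373, reject H0.


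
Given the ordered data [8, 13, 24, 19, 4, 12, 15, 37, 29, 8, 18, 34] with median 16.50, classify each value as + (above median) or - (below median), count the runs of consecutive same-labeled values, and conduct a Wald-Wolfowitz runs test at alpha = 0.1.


Step 1: Compute median = 16.50; label A = above, B = below.
Labels in order: BBAABBBAABAA  (n_A = 6, n_B = 6)
Step 2: Count runs R = 6.
Step 3: Under H0 (random ordering), E[R] = 2*n_A*n_B/(n_A+n_B) + 1 = 2*6*6/12 + 1 = 7.0000.
        Var[R] = 2*n_A*n_B*(2*n_A*n_B - n_A - n_B) / ((n_A+n_B)^2 * (n_A+n_B-1)) = 4320/1584 = 2.7273.
        SD[R] = 1.6514.
Step 4: Continuity-corrected z = (R + 0.5 - E[R]) / SD[R] = (6 + 0.5 - 7.0000) / 1.6514 = -0.3028.
Step 5: Two-sided p-value via normal approximation = 2*(1 - Phi(|z|)) = 0.762069.
Step 6: alpha = 0.1. fail to reject H0.

R = 6, z = -0.3028, p = 0.762069, fail to reject H0.


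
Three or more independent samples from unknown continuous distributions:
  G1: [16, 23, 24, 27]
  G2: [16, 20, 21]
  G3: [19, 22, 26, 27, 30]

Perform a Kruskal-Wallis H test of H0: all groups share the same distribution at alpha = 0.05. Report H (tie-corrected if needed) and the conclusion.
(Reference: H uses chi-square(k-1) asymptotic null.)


Step 1: Combine all N = 12 observations and assign midranks.
sorted (value, group, rank): (16,G1,1.5), (16,G2,1.5), (19,G3,3), (20,G2,4), (21,G2,5), (22,G3,6), (23,G1,7), (24,G1,8), (26,G3,9), (27,G1,10.5), (27,G3,10.5), (30,G3,12)
Step 2: Sum ranks within each group.
R_1 = 27 (n_1 = 4)
R_2 = 10.5 (n_2 = 3)
R_3 = 40.5 (n_3 = 5)
Step 3: H = 12/(N(N+1)) * sum(R_i^2/n_i) - 3(N+1)
     = 12/(12*13) * (27^2/4 + 10.5^2/3 + 40.5^2/5) - 3*13
     = 0.076923 * 547.05 - 39
     = 3.080769.
Step 4: Ties present; correction factor C = 1 - 12/(12^3 - 12) = 0.993007. Corrected H = 3.080769 / 0.993007 = 3.102465.
Step 5: Under H0, H ~ chi^2(2); p-value = 0.211987.
Step 6: alpha = 0.05. fail to reject H0.

H = 3.1025, df = 2, p = 0.211987, fail to reject H0.


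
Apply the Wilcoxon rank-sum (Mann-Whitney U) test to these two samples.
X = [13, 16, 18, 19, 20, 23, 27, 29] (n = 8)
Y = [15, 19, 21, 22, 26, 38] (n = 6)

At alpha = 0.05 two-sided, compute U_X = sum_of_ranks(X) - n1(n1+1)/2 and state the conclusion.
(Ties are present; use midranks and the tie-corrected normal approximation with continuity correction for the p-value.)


Step 1: Combine and sort all 14 observations; assign midranks.
sorted (value, group): (13,X), (15,Y), (16,X), (18,X), (19,X), (19,Y), (20,X), (21,Y), (22,Y), (23,X), (26,Y), (27,X), (29,X), (38,Y)
ranks: 13->1, 15->2, 16->3, 18->4, 19->5.5, 19->5.5, 20->7, 21->8, 22->9, 23->10, 26->11, 27->12, 29->13, 38->14
Step 2: Rank sum for X: R1 = 1 + 3 + 4 + 5.5 + 7 + 10 + 12 + 13 = 55.5.
Step 3: U_X = R1 - n1(n1+1)/2 = 55.5 - 8*9/2 = 55.5 - 36 = 19.5.
       U_Y = n1*n2 - U_X = 48 - 19.5 = 28.5.
Step 4: Ties are present, so use the tie-corrected normal approximation (with continuity correction) for the p-value.
Step 5: p-value = 0.605180; compare to alpha = 0.05. fail to reject H0.

U_X = 19.5, p = 0.605180, fail to reject H0 at alpha = 0.05.
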